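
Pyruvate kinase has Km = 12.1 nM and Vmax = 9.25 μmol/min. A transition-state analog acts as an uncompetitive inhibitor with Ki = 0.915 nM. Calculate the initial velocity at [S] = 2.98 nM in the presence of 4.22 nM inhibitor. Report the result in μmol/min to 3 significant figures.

0.956 μmol/min

α = 1 + [I]/Ki = 1 + 4.22/0.915 = 5.612.
For an uncompetitive inhibitor, both parameters are divided by α, giving Vmax/α and Km/α: Km,app = 2.16 nM, Vmax,app = 1.65 μmol/min.
v = Vmax,app·[S]/(Km,app + [S]) = 1.65 × 2.98/(2.16 + 2.98) = 0.956 μmol/min.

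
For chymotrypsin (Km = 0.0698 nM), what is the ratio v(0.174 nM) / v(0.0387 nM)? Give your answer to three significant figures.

Since Vmax cancels, v₂/v₁ = [S]₂(Km+[S]₁) / [S]₁(Km+[S]₂).
= 0.174×(0.0698+0.0387) / (0.0387×(0.0698+0.174)) = 0.01888/0.009435 = 2.00.

2.00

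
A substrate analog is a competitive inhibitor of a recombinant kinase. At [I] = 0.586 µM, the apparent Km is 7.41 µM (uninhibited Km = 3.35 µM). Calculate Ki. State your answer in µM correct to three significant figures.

Competitive: Km,app = α·Km with α = 1 + [I]/Ki.
α = Km,app/Km = 7.41/3.35 = 2.212.
Ki = [I]/(α − 1) = 0.586/1.212 = 0.484 µM.

0.484 µM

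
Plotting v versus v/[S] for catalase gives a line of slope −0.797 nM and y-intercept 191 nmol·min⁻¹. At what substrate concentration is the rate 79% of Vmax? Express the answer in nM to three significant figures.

The Eadie–Hofstee slope gives Km = 0.797 nM (slope = −Km).
v/Vmax = [S]/(Km+[S]) = 0.79 ⇒ [S] = Km·0.79/(1−0.79) = 0.797 × 3.762 = 3.00 nM.

3.00 nM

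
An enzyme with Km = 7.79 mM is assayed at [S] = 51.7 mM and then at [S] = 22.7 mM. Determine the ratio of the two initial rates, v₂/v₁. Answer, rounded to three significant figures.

0.857

The fractional saturations are [S]/(Km+[S]) = 51.7/59.49 = 0.8691 and 22.7/30.49 = 0.7445.
v₂/v₁ is just their ratio: 0.7445/0.8691 = 0.857.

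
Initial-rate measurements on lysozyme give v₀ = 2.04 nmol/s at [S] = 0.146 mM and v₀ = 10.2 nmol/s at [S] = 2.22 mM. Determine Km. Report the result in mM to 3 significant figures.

0.870 mM

From v = Vmax[S]/(Km+[S]), each point gives Vmax = v(Km+[S])/[S].
Equating: 2.04(Km+0.146)/0.146 = 10.2(Km+2.22)/2.22.
13.97·Km + 2.04 = 4.595·Km + 10.2, so (13.97 − 4.595)·Km = 10.2 − 2.04.
Km = 8.160/9.378 = 0.870 mM; then Vmax = 2.04(0.870+0.146)/0.146 = 14.2 nmol/s.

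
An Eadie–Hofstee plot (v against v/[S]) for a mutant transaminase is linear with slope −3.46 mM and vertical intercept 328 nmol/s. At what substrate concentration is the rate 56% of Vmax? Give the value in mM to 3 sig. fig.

4.40 mM

The Eadie–Hofstee slope gives Km = 3.46 mM (slope = −Km).
v/Vmax = [S]/(Km+[S]) = 0.56 ⇒ [S] = Km·0.56/(1−0.56) = 3.46 × 1.273 = 4.40 mM.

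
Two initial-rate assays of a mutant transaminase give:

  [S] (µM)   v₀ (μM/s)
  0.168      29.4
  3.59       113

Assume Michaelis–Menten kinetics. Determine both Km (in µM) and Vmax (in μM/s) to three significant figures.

In reciprocal form, 1/v = (Km/Vmax)·(1/[S]) + 1/Vmax. The two points give (1/[S], 1/v) = (5.952, 0.03401) and (0.2786, 0.008850).
Slope = (0.03401 − 0.008850)/(5.952 − 0.2786) = 0.004435; intercept = 0.03401 − 0.004435×5.952 = 0.007614.
Vmax = 1/intercept = 131 μM/s; Km = slope × Vmax = 0.004435 × 131 = 0.582 µM.

Km = 0.582 µM; Vmax = 131 μM/s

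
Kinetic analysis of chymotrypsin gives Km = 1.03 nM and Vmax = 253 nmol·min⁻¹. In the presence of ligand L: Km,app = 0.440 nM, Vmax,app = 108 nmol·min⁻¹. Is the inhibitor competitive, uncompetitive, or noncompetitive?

Both Km and Vmax decrease by the same factor (~2.34-fold) — characteristic of uncompetitive inhibition.

uncompetitive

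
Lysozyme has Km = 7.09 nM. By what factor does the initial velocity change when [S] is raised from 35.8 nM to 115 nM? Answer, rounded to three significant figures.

1.13

Since Vmax cancels, v₂/v₁ = [S]₂(Km+[S]₁) / [S]₁(Km+[S]₂).
= 115×(7.09+35.8) / (35.8×(7.09+115)) = 4932/4371 = 1.13.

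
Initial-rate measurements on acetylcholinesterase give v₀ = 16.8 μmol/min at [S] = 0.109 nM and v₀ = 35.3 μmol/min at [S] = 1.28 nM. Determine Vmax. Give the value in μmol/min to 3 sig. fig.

From v = Vmax[S]/(Km+[S]), each point gives Vmax = v(Km+[S])/[S].
Equating: 16.8(Km+0.109)/0.109 = 35.3(Km+1.28)/1.28.
154.1·Km + 16.8 = 27.58·Km + 35.3, so (154.1 − 27.58)·Km = 35.3 − 16.8.
Km = 18.50/126.6 = 0.146 nM; then Vmax = 16.8(0.146+0.109)/0.109 = 39.3 μmol/min.

39.3 μmol/min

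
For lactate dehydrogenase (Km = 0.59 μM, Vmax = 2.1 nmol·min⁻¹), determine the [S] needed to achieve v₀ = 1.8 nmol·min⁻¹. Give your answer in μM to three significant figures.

Rearranging v = Vmax[S]/(Km+[S]) gives [S] = Km·v/(Vmax − v).
[S] = 0.59 × 1.8 / (2.1 − 1.8) = 1.062/0.3000 = 3.54 μM.

3.54 μM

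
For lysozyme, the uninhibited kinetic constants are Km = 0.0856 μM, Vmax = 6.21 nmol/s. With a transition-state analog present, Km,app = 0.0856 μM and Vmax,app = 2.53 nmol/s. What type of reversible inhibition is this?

Vmax decreases (6.21 → 2.53 nmol/s) while Km is unchanged — pure noncompetitive inhibition.

noncompetitive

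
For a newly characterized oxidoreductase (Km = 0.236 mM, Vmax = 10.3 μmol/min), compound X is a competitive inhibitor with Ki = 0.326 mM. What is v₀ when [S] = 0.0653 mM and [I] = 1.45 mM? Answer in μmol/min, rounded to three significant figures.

0.498 μmol/min

With α = 1 + [I]/Ki = 1 + 1.45/0.326 = 5.448, the competitive rate law is v = Vmax[S] / (αKm + [S]).
v = 10.3×0.0653 / (5.448×0.236 + 0.0653) = 0.6726/1.351 = 0.498 μmol/min.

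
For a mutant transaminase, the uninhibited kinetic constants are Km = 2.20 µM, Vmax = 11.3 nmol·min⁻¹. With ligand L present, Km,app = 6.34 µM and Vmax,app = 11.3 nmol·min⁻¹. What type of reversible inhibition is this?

Km increases (2.20 → 6.34 µM) while Vmax is unchanged — the hallmark of competitive inhibition.

competitive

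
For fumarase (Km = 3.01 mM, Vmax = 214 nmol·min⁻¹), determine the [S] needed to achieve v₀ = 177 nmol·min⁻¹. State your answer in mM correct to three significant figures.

14.4 mM

Rearranging v = Vmax[S]/(Km+[S]) gives [S] = Km·v/(Vmax − v).
[S] = 3.01 × 177 / (214 − 177) = 532.8/37.00 = 14.4 mM.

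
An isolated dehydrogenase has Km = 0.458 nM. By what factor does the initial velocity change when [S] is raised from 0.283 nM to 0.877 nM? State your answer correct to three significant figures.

1.72

The fractional saturations are [S]/(Km+[S]) = 0.283/0.7410 = 0.3819 and 0.877/1.335 = 0.6569.
v₂/v₁ is just their ratio: 0.6569/0.3819 = 1.72.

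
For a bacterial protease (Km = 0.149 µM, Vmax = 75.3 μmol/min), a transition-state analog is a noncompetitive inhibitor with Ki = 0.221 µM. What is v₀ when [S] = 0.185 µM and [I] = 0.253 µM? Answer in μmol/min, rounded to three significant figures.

19.4 μmol/min

With α = 1 + [I]/Ki = 1 + 0.253/0.221 = 2.145, the noncompetitive rate law is v = (Vmax/α)·[S] / (Km + [S]).
v = (75.3/2.145)×0.185 / (0.149 + 0.185) = 6.495/0.3340 = 19.4 μmol/min.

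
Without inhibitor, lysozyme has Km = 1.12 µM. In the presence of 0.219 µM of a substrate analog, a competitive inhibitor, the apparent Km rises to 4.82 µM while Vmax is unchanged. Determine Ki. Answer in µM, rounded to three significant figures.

Competitive: Km,app = α·Km with α = 1 + [I]/Ki.
α = Km,app/Km = 4.82/1.12 = 4.304.
Since α = 1 + [I]/Ki, [I]/Ki = 4.304 − 1 = 3.304 and Ki = 0.219/3.304 = 0.0663 µM.

0.0663 µM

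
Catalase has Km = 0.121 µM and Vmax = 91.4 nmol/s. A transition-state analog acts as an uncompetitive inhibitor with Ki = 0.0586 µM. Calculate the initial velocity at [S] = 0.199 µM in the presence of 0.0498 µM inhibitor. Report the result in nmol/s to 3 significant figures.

37.2 nmol/s

α = 1 + [I]/Ki = 1 + 0.0498/0.0586 = 1.850.
For an uncompetitive inhibitor, both parameters are divided by α, giving Vmax/α and Km/α: Km,app = 0.0654 µM, Vmax,app = 49.4 nmol/s.
v = Vmax,app·[S]/(Km,app + [S]) = 49.4 × 0.199/(0.0654 + 0.199) = 37.2 nmol/s.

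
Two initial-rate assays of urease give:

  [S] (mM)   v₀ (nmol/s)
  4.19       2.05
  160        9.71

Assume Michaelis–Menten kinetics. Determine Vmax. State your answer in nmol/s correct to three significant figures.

10.8 nmol/s

From v = Vmax[S]/(Km+[S]), each point gives Vmax = v(Km+[S])/[S].
Equating: 2.05(Km+4.19)/4.19 = 9.71(Km+160)/160.
0.4893·Km + 2.05 = 0.06069·Km + 9.71, so (0.4893 − 0.06069)·Km = 9.71 − 2.05.
Km = 7.660/0.4286 = 17.9 mM; then Vmax = 2.05(17.9+4.19)/4.19 = 10.8 nmol/s.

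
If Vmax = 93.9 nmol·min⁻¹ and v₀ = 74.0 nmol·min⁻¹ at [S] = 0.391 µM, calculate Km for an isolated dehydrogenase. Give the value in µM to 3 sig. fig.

v/Vmax = 74.0/93.9 = 0.7881 = [S]/(Km+[S]).
So Km + [S] = [S]/0.7881 = 0.4961 µM, giving Km = 0.4961 − 0.391 = 0.105 µM.

0.105 µM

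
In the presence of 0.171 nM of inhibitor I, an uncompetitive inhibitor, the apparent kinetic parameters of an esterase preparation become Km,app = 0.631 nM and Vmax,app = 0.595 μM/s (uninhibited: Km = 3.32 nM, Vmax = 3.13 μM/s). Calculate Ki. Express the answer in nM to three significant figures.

0.0401 nM

Uncompetitive: Vmax,app = Vmax/α (and Km,app = Km/α) with α = 1 + [I]/Ki.
α = Vmax/Vmax,app = 3.13/0.595 = 5.261.
Ki = [I]/(α − 1) = 0.171/4.261 = 0.0401 nM.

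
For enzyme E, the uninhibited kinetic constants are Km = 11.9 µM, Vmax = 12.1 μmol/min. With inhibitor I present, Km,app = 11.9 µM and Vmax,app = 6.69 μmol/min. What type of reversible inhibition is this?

Vmax decreases (12.1 → 6.69 μmol/min) while Km is unchanged — pure noncompetitive inhibition.

noncompetitive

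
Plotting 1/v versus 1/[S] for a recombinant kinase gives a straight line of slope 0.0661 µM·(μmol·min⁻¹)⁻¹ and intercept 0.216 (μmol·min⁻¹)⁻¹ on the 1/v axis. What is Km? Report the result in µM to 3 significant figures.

0.306 µM

y-intercept = 1/Vmax ⇒ Vmax = 4.63 μmol·min⁻¹; slope = Km/Vmax ⇒ Km = slope × Vmax.
Km = 0.0661 × 4.63 = 0.306 µM.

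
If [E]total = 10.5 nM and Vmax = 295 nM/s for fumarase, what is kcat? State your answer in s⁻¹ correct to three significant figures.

kcat = Vmax/[E]total = 295 nM/s / 10.5 nM = 28.1 s⁻¹.

28.1 s⁻¹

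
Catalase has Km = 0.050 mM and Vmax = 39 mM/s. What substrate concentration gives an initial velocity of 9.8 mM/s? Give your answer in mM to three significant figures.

The required fractional saturation is v/Vmax = 9.8/39 = 0.2513.
Then [S]/(Km+[S]) = 0.2513 ⇒ [S] = 0.050 × 0.2513/(1 − 0.2513) = 0.0168 mM.

0.0168 mM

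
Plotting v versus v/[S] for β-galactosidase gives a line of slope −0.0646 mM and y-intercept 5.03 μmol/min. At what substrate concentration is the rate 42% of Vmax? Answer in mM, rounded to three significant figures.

The Eadie–Hofstee slope gives Km = 0.0646 mM (slope = −Km).
v/Vmax = [S]/(Km+[S]) = 0.42 ⇒ [S] = Km·0.42/(1−0.42) = 0.0646 × 0.7241 = 0.0468 mM.

0.0468 mM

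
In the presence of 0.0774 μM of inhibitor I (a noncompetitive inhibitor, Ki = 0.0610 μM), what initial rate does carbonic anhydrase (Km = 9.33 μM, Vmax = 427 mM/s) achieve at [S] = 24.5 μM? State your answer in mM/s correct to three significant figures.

136 mM/s

α = 1 + [I]/Ki = 1 + 0.0774/0.0610 = 2.269.
For a noncompetitive inhibitor, Vmax is reduced to Vmax/α while Km is unchanged: Km,app = 9.33 μM, Vmax,app = 188 mM/s.
v = Vmax,app·[S]/(Km,app + [S]) = 188 × 24.5/(9.33 + 24.5) = 136 mM/s.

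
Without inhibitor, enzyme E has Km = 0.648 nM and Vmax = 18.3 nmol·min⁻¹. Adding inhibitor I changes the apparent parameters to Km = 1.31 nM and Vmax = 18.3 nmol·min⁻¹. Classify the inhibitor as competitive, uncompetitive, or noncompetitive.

competitive

Km increases (0.648 → 1.31 nM) while Vmax is unchanged — the hallmark of competitive inhibition.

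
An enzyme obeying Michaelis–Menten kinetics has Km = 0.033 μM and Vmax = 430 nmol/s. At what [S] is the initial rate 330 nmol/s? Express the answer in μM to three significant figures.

Rearranging v = Vmax[S]/(Km+[S]) gives [S] = Km·v/(Vmax − v).
[S] = 0.033 × 330 / (430 − 330) = 10.89/100.0 = 0.109 μM.

0.109 μM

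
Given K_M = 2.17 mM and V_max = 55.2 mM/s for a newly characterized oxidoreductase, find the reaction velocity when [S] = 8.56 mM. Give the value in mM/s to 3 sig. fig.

v = Vmax·[S]/(Km + [S]) = 55.2 × 8.56 / (2.17 + 8.56)
  = 472.5 / 10.73 = 44.0 mM/s.

44.0 mM/s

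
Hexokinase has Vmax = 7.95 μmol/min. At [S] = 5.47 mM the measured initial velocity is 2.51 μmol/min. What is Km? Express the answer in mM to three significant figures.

11.9 mM

From v = Vmax[S]/(Km+[S]), Km = [S](Vmax − v)/v.
Km = 5.47 × (7.95 − 2.51) / 2.51 = 29.76/2.51 = 11.9 mM.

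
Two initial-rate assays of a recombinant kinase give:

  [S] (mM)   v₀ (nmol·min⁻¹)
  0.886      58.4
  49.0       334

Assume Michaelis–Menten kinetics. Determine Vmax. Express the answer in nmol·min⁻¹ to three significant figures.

From v = Vmax[S]/(Km+[S]), each point gives Vmax = v(Km+[S])/[S].
Equating: 58.4(Km+0.886)/0.886 = 334(Km+49.0)/49.0.
65.91·Km + 58.4 = 6.816·Km + 334, so (65.91 − 6.816)·Km = 334 − 58.4.
Km = 275.6/59.10 = 4.66 mM; then Vmax = 58.4(4.66+0.886)/0.886 = 366 nmol·min⁻¹.

366 nmol·min⁻¹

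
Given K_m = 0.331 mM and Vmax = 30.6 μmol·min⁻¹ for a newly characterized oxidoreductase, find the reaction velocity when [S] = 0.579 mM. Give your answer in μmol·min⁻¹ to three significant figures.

v = Vmax·[S]/(Km + [S]) = 30.6 × 0.579 / (0.331 + 0.579)
  = 17.72 / 0.9100 = 19.5 μmol·min⁻¹.

19.5 μmol·min⁻¹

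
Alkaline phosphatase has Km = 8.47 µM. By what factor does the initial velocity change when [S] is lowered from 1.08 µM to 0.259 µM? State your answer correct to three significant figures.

0.262

The fractional saturations are [S]/(Km+[S]) = 1.08/9.550 = 0.1131 and 0.259/8.729 = 0.02967.
v₂/v₁ is just their ratio: 0.02967/0.1131 = 0.262.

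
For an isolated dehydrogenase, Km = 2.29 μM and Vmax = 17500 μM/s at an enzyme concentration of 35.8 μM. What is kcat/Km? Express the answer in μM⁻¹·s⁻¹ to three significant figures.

kcat = Vmax/[E]total = 17500/35.8 = 489 s⁻¹.
kcat/Km = 489/2.29 = 213 μM⁻¹·s⁻¹.

213 μM⁻¹·s⁻¹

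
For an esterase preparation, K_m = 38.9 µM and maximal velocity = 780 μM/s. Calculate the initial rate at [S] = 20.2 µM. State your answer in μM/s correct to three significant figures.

v = Vmax·[S]/(Km + [S]) = 780 × 20.2 / (38.9 + 20.2)
  = 15760 / 59.10 = 267 μM/s.

267 μM/s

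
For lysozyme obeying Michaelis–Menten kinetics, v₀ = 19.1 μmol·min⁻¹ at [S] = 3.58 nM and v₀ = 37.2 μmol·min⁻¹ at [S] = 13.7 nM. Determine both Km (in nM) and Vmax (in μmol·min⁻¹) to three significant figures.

Km = 6.91 nM; Vmax = 56.0 μmol·min⁻¹

From v = Vmax[S]/(Km+[S]), each point gives Vmax = v(Km+[S])/[S].
Equating: 19.1(Km+3.58)/3.58 = 37.2(Km+13.7)/13.7.
5.335·Km + 19.1 = 2.715·Km + 37.2, so (5.335 − 2.715)·Km = 37.2 − 19.1.
Km = 18.10/2.620 = 6.91 nM; then Vmax = 19.1(6.91+3.58)/3.58 = 56.0 μmol·min⁻¹.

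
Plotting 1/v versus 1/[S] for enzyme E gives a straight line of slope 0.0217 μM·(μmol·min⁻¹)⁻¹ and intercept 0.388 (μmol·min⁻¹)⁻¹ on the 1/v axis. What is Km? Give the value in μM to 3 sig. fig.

0.0559 μM

y-intercept = 1/Vmax ⇒ Vmax = 2.58 μmol·min⁻¹; slope = Km/Vmax ⇒ Km = slope × Vmax.
Km = 0.0217 × 2.58 = 0.0559 μM.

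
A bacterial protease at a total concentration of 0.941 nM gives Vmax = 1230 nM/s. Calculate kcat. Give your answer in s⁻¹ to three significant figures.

1310 s⁻¹

kcat = Vmax/[E]total = 1230 nM/s / 0.941 nM = 1310 s⁻¹.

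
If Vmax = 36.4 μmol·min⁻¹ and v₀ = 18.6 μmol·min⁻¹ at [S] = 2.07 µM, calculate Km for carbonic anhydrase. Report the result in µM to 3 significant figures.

From v = Vmax[S]/(Km+[S]), Km = [S](Vmax − v)/v.
Km = 2.07 × (36.4 − 18.6) / 18.6 = 36.85/18.6 = 1.98 µM.

1.98 µM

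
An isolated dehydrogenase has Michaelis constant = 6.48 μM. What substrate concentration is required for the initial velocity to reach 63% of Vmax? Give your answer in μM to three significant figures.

11.0 μM

v/Vmax = [S]/(Km+[S]) = 0.63, so [S] = Km·0.63/(1 − 0.63) = 6.48 × 1.703.
[S] = 11.0 μM.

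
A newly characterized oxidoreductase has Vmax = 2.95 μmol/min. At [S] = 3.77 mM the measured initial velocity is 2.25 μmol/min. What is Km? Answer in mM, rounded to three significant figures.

1.17 mM

v/Vmax = 2.25/2.95 = 0.7627 = [S]/(Km+[S]).
So Km + [S] = [S]/0.7627 = 4.943 mM, giving Km = 4.943 − 3.77 = 1.17 mM.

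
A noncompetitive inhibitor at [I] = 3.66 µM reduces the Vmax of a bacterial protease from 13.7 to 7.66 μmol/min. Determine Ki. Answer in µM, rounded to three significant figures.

Noncompetitive: Vmax,app = Vmax/α with α = 1 + [I]/Ki.
α = Vmax/Vmax,app = 13.7/7.66 = 1.789.
Since α = 1 + [I]/Ki, [I]/Ki = 1.789 − 1 = 0.7885 and Ki = 3.66/0.7885 = 4.64 µM.

4.64 µM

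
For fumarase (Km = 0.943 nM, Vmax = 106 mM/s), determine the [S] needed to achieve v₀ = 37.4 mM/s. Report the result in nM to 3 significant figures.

0.514 nM

Rearranging v = Vmax[S]/(Km+[S]) gives [S] = Km·v/(Vmax − v).
[S] = 0.943 × 37.4 / (106 − 37.4) = 35.27/68.60 = 0.514 nM.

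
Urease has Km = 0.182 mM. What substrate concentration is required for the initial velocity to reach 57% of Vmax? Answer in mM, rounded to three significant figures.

0.241 mM

v/Vmax = [S]/(Km+[S]) = 0.57, so [S] = Km·0.57/(1 − 0.57) = 0.182 × 1.326.
[S] = 0.241 mM.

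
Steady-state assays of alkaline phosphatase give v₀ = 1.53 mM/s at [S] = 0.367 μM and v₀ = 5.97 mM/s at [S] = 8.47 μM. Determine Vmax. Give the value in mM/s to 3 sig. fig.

6.87 mM/s

In reciprocal form, 1/v = (Km/Vmax)·(1/[S]) + 1/Vmax. The two points give (1/[S], 1/v) = (2.725, 0.6536) and (0.1181, 0.1675).
Slope = (0.6536 − 0.1675)/(2.725 − 0.1181) = 0.1865; intercept = 0.6536 − 0.1865×2.725 = 0.1455.
Vmax = 1/intercept = 6.87 mM/s; Km = slope × Vmax = 0.1865 × 6.87 = 1.28 μM.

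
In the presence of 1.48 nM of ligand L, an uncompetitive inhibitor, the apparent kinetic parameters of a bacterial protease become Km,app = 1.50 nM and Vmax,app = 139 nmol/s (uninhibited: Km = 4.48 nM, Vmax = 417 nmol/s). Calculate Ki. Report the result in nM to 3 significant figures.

Uncompetitive: Vmax,app = Vmax/α (and Km,app = Km/α) with α = 1 + [I]/Ki.
α = Vmax/Vmax,app = 417/139 = 3.000.
Since α = 1 + [I]/Ki, [I]/Ki = 3.000 − 1 = 2.000 and Ki = 1.48/2.000 = 0.740 nM.

0.740 nM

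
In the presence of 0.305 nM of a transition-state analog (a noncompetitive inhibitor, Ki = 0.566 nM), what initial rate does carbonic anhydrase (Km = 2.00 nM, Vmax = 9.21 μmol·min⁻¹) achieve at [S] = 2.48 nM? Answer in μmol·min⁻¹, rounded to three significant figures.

With α = 1 + [I]/Ki = 1 + 0.305/0.566 = 1.539, the noncompetitive rate law is v = (Vmax/α)·[S] / (Km + [S]).
v = (9.21/1.539)×2.48 / (2.00 + 2.48) = 14.84/4.480 = 3.31 μmol·min⁻¹.

3.31 μmol·min⁻¹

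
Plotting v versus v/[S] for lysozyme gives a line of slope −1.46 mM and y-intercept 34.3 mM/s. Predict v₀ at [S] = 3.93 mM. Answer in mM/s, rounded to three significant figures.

25.0 mM/s

In the Eadie–Hofstee form v = Vmax − Km·(v/[S]), the slope is −Km and the intercept is Vmax, so Km = 1.46 mM and Vmax = 34.3 mM/s.
v = 34.3 × 3.93/(1.46 + 3.93) = 25.0 mM/s.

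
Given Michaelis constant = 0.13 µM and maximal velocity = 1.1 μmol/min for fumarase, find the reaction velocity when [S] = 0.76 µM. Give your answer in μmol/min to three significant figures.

0.939 μmol/min

[S]/(Km+[S]) = 0.76/0.8900 = 0.8539, the fractional saturation.
v = 0.8539 × Vmax = 0.8539 × 1.1 = 0.939 μmol/min.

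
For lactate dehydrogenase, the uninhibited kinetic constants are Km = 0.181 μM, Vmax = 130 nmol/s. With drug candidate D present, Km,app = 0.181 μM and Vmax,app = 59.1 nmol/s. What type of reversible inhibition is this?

Vmax decreases (130 → 59.1 nmol/s) while Km is unchanged — pure noncompetitive inhibition.

noncompetitive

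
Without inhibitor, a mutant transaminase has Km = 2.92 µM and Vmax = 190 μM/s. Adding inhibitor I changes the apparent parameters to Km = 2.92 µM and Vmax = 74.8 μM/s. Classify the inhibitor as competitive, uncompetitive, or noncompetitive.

Vmax decreases (190 → 74.8 μM/s) while Km is unchanged — pure noncompetitive inhibition.

noncompetitive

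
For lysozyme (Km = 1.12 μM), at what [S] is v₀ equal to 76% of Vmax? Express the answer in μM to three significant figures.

v/Vmax = [S]/(Km+[S]) = 0.76, so [S] = Km·0.76/(1 − 0.76) = 1.12 × 3.167.
[S] = 3.55 μM.

3.55 μM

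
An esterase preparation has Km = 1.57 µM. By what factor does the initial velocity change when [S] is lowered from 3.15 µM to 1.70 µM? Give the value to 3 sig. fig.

The fractional saturations are [S]/(Km+[S]) = 3.15/4.720 = 0.6674 and 1.70/3.270 = 0.5199.
v₂/v₁ is just their ratio: 0.5199/0.6674 = 0.779.

0.779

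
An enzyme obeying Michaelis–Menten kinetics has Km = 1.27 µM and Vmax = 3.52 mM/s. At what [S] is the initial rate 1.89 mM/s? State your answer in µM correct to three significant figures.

1.47 µM

The required fractional saturation is v/Vmax = 1.89/3.52 = 0.5369.
Then [S]/(Km+[S]) = 0.5369 ⇒ [S] = 1.27 × 0.5369/(1 − 0.5369) = 1.47 µM.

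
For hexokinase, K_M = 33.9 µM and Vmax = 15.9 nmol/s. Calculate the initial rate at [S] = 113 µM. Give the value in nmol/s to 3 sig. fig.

12.2 nmol/s

[S]/(Km+[S]) = 113/146.9 = 0.7692, the fractional saturation.
v = 0.7692 × Vmax = 0.7692 × 15.9 = 12.2 nmol/s.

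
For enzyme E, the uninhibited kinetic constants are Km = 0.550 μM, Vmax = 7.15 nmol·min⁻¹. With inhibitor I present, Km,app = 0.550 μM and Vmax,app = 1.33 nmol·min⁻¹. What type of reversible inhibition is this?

Vmax decreases (7.15 → 1.33 nmol·min⁻¹) while Km is unchanged — pure noncompetitive inhibition.

noncompetitive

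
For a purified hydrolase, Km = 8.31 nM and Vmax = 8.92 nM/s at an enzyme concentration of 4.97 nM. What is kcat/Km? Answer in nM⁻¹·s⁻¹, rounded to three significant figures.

0.216 nM⁻¹·s⁻¹

kcat = Vmax/[E]total = 8.92/4.97 = 1.79 s⁻¹.
kcat/Km = 1.79/8.31 = 0.216 nM⁻¹·s⁻¹.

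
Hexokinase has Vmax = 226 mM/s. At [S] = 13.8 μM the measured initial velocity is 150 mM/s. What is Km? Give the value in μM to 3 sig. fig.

6.99 μM

v/Vmax = 150/226 = 0.6637 = [S]/(Km+[S]).
So Km + [S] = [S]/0.6637 = 20.79 μM, giving Km = 20.79 − 13.8 = 6.99 μM.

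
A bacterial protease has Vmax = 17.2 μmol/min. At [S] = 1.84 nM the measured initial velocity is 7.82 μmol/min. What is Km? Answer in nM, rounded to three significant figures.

From v = Vmax[S]/(Km+[S]), Km = [S](Vmax − v)/v.
Km = 1.84 × (17.2 − 7.82) / 7.82 = 17.26/7.82 = 2.21 nM.

2.21 nM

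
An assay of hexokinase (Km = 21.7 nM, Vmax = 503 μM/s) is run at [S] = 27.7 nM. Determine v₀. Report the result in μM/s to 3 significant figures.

282 μM/s

v = Vmax·[S]/(Km + [S]) = 503 × 27.7 / (21.7 + 27.7)
  = 13930 / 49.40 = 282 μM/s.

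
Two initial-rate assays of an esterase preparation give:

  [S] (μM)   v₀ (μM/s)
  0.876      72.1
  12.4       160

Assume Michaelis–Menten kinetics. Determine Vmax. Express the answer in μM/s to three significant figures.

From v = Vmax[S]/(Km+[S]), each point gives Vmax = v(Km+[S])/[S].
Equating: 72.1(Km+0.876)/0.876 = 160(Km+12.4)/12.4.
82.31·Km + 72.1 = 12.90·Km + 160, so (82.31 − 12.90)·Km = 160 − 72.1.
Km = 87.90/69.40 = 1.27 μM; then Vmax = 72.1(1.27+0.876)/0.876 = 176 μM/s.

176 μM/s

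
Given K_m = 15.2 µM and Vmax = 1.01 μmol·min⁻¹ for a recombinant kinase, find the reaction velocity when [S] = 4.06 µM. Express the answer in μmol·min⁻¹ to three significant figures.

0.213 μmol·min⁻¹

[S]/(Km+[S]) = 4.06/19.26 = 0.2108, the fractional saturation.
v = 0.2108 × Vmax = 0.2108 × 1.01 = 0.213 μmol·min⁻¹.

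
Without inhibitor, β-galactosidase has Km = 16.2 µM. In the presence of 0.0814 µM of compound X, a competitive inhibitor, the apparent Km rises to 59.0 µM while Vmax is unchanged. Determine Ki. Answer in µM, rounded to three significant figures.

0.0308 µM

Competitive: Km,app = α·Km with α = 1 + [I]/Ki.
α = Km,app/Km = 59.0/16.2 = 3.642.
Since α = 1 + [I]/Ki, [I]/Ki = 3.642 − 1 = 2.642 and Ki = 0.0814/2.642 = 0.0308 µM.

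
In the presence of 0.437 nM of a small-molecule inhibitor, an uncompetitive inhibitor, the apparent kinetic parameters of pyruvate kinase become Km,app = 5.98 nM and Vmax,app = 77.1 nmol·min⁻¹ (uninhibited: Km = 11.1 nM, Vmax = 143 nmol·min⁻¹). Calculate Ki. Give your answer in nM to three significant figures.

Uncompetitive: Vmax,app = Vmax/α (and Km,app = Km/α) with α = 1 + [I]/Ki.
α = Vmax/Vmax,app = 143/77.1 = 1.855.
Ki = [I]/(α − 1) = 0.437/0.8547 = 0.511 nM.

0.511 nM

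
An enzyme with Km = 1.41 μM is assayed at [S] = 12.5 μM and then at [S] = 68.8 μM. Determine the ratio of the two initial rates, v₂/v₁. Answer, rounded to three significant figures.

1.09

The fractional saturations are [S]/(Km+[S]) = 12.5/13.91 = 0.8986 and 68.8/70.21 = 0.9799.
v₂/v₁ is just their ratio: 0.9799/0.8986 = 1.09.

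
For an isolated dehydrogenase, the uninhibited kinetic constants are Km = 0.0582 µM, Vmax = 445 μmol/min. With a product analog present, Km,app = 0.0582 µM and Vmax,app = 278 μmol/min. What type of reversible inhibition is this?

noncompetitive

Vmax decreases (445 → 278 μmol/min) while Km is unchanged — pure noncompetitive inhibition.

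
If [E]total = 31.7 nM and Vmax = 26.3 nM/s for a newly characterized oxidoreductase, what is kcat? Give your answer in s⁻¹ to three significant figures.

0.830 s⁻¹

kcat = Vmax/[E]total = 26.3 nM/s / 31.7 nM = 0.830 s⁻¹.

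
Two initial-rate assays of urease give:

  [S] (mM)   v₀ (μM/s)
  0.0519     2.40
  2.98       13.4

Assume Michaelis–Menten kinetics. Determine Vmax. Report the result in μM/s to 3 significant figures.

14.6 μM/s

From v = Vmax[S]/(Km+[S]), each point gives Vmax = v(Km+[S])/[S].
Equating: 2.40(Km+0.0519)/0.0519 = 13.4(Km+2.98)/2.98.
46.24·Km + 2.40 = 4.497·Km + 13.4, so (46.24 − 4.497)·Km = 13.4 − 2.40.
Km = 11.00/41.75 = 0.263 mM; then Vmax = 2.40(0.263+0.0519)/0.0519 = 14.6 μM/s.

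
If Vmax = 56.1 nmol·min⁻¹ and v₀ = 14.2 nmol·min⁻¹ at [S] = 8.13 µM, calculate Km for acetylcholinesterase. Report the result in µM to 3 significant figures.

24.0 µM

v/Vmax = 14.2/56.1 = 0.2531 = [S]/(Km+[S]).
So Km + [S] = [S]/0.2531 = 32.12 µM, giving Km = 32.12 − 8.13 = 24.0 µM.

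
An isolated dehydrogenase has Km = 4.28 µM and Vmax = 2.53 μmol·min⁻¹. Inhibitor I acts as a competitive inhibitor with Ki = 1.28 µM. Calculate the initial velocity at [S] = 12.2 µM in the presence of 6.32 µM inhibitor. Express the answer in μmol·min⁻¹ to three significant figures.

0.821 μmol·min⁻¹

With α = 1 + [I]/Ki = 1 + 6.32/1.28 = 5.938, the competitive rate law is v = Vmax[S] / (αKm + [S]).
v = 2.53×12.2 / (5.938×4.28 + 12.2) = 30.87/37.61 = 0.821 μmol·min⁻¹.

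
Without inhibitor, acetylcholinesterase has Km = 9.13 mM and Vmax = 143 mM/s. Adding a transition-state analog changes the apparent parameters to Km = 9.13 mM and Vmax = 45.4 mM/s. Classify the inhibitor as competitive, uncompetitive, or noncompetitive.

Vmax decreases (143 → 45.4 mM/s) while Km is unchanged — pure noncompetitive inhibition.

noncompetitive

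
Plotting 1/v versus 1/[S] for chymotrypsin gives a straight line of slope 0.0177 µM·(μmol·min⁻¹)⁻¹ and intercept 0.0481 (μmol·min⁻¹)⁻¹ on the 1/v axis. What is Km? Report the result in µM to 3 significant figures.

y-intercept = 1/Vmax ⇒ Vmax = 20.8 μmol·min⁻¹; slope = Km/Vmax ⇒ Km = slope × Vmax.
Km = 0.0177 × 20.8 = 0.368 µM.

0.368 µM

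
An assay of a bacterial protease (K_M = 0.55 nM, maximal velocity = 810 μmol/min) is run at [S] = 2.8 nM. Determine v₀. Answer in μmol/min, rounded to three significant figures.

677 μmol/min

[S]/(Km+[S]) = 2.8/3.350 = 0.8358, the fractional saturation.
v = 0.8358 × Vmax = 0.8358 × 810 = 677 μmol/min.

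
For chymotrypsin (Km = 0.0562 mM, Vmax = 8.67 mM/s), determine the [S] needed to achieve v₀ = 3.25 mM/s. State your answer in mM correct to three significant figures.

Rearranging v = Vmax[S]/(Km+[S]) gives [S] = Km·v/(Vmax − v).
[S] = 0.0562 × 3.25 / (8.67 − 3.25) = 0.1826/5.420 = 0.0337 mM.

0.0337 mM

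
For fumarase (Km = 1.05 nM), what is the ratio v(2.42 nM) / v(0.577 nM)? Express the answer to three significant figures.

The fractional saturations are [S]/(Km+[S]) = 0.577/1.627 = 0.3546 and 2.42/3.470 = 0.6974.
v₂/v₁ is just their ratio: 0.6974/0.3546 = 1.97.

1.97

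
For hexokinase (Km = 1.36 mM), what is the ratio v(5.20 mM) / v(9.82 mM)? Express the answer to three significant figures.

0.902

Since Vmax cancels, v₂/v₁ = [S]₂(Km+[S]₁) / [S]₁(Km+[S]₂).
= 5.20×(1.36+9.82) / (9.82×(1.36+5.20)) = 58.14/64.42 = 0.902.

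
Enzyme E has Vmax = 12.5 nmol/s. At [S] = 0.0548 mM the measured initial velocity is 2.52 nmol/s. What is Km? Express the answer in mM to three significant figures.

0.217 mM

From v = Vmax[S]/(Km+[S]), Km = [S](Vmax − v)/v.
Km = 0.0548 × (12.5 − 2.52) / 2.52 = 0.5469/2.52 = 0.217 mM.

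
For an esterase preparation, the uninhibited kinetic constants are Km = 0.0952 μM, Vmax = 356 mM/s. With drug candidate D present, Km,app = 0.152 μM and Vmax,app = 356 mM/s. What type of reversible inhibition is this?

competitive

Km increases (0.0952 → 0.152 μM) while Vmax is unchanged — the hallmark of competitive inhibition.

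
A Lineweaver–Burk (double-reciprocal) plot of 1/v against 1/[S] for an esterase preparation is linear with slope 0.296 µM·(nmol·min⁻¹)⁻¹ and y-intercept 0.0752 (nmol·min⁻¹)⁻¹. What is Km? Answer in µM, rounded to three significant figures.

3.94 µM

y-intercept = 1/Vmax ⇒ Vmax = 13.3 nmol·min⁻¹; slope = Km/Vmax ⇒ Km = slope × Vmax.
Km = 0.296 × 13.3 = 3.94 µM.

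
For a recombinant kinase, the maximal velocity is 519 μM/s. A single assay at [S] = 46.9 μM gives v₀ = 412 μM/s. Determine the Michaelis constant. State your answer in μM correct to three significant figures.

12.2 μM

v/Vmax = 412/519 = 0.7938 = [S]/(Km+[S]).
So Km + [S] = [S]/0.7938 = 59.08 μM, giving Km = 59.08 − 46.9 = 12.2 μM.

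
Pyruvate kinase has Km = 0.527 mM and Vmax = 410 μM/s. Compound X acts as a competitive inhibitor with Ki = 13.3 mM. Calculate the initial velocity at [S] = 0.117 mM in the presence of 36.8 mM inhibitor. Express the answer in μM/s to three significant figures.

22.8 μM/s

With α = 1 + [I]/Ki = 1 + 36.8/13.3 = 3.767, the competitive rate law is v = Vmax[S] / (αKm + [S]).
v = 410×0.117 / (3.767×0.527 + 0.117) = 47.97/2.102 = 22.8 μM/s.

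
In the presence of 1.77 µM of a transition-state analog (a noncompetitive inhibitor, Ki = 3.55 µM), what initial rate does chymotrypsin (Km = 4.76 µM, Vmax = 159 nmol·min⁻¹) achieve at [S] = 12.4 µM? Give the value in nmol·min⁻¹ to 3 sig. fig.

α = 1 + [I]/Ki = 1 + 1.77/3.55 = 1.499.
For a noncompetitive inhibitor, Vmax is reduced to Vmax/α while Km is unchanged: Km,app = 4.76 µM, Vmax,app = 106 nmol·min⁻¹.
v = Vmax,app·[S]/(Km,app + [S]) = 106 × 12.4/(4.76 + 12.4) = 76.7 nmol·min⁻¹.

76.7 nmol·min⁻¹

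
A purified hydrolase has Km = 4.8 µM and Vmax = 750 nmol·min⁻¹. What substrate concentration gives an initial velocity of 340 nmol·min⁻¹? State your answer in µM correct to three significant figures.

The required fractional saturation is v/Vmax = 340/750 = 0.4533.
Then [S]/(Km+[S]) = 0.4533 ⇒ [S] = 4.8 × 0.4533/(1 − 0.4533) = 3.98 µM.

3.98 µM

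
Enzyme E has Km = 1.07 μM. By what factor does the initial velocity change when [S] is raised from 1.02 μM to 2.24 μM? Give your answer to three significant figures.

1.39

Since Vmax cancels, v₂/v₁ = [S]₂(Km+[S]₁) / [S]₁(Km+[S]₂).
= 2.24×(1.07+1.02) / (1.02×(1.07+2.24)) = 4.682/3.376 = 1.39.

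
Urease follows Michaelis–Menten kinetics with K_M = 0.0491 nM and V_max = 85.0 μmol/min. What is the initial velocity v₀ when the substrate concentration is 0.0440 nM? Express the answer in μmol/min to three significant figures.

40.2 μmol/min

[S]/(Km+[S]) = 0.0440/0.09310 = 0.4726, the fractional saturation.
v = 0.4726 × Vmax = 0.4726 × 85.0 = 40.2 μmol/min.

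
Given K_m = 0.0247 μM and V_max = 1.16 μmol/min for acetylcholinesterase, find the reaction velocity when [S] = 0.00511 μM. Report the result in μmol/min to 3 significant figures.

0.199 μmol/min

[S]/(Km+[S]) = 0.00511/0.02981 = 0.1714, the fractional saturation.
v = 0.1714 × Vmax = 0.1714 × 1.16 = 0.199 μmol/min.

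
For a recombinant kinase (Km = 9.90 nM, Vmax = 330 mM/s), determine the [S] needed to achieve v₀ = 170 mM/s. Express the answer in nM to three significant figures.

Rearranging v = Vmax[S]/(Km+[S]) gives [S] = Km·v/(Vmax − v).
[S] = 9.90 × 170 / (330 − 170) = 1683/160.0 = 10.5 nM.

10.5 nM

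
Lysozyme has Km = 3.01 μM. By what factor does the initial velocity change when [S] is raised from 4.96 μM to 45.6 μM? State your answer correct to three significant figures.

The fractional saturations are [S]/(Km+[S]) = 4.96/7.970 = 0.6223 and 45.6/48.61 = 0.9381.
v₂/v₁ is just their ratio: 0.9381/0.6223 = 1.51.

1.51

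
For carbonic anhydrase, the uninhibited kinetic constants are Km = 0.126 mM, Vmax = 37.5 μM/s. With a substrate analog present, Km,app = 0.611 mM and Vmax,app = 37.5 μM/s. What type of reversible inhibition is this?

Km increases (0.126 → 0.611 mM) while Vmax is unchanged — the hallmark of competitive inhibition.

competitive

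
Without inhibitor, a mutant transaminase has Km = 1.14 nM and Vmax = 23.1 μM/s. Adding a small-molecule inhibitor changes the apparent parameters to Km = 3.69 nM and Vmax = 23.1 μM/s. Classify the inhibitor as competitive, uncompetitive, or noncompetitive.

Km increases (1.14 → 3.69 nM) while Vmax is unchanged — the hallmark of competitive inhibition.

competitive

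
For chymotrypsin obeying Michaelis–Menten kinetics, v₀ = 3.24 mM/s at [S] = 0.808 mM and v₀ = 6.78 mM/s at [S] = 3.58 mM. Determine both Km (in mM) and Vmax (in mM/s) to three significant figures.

Km = 1.67 mM; Vmax = 9.95 mM/s

In reciprocal form, 1/v = (Km/Vmax)·(1/[S]) + 1/Vmax. The two points give (1/[S], 1/v) = (1.238, 0.3086) and (0.2793, 0.1475).
Slope = (0.3086 − 0.1475)/(1.238 − 0.2793) = 0.1682; intercept = 0.3086 − 0.1682×1.238 = 0.1005.
Vmax = 1/intercept = 9.95 mM/s; Km = slope × Vmax = 0.1682 × 9.95 = 1.67 mM.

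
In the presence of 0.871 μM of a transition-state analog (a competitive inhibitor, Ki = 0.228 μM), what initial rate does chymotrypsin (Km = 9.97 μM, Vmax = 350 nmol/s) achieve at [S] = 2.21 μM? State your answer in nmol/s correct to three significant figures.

With α = 1 + [I]/Ki = 1 + 0.871/0.228 = 4.820, the competitive rate law is v = Vmax[S] / (αKm + [S]).
v = 350×2.21 / (4.820×9.97 + 2.21) = 773.5/50.27 = 15.4 nmol/s.

15.4 nmol/s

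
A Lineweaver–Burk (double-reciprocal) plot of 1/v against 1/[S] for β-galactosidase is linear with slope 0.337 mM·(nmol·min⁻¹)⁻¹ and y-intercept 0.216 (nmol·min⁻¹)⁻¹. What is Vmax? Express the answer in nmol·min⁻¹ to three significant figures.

The y-intercept of a Lineweaver–Burk plot equals 1/Vmax, so Vmax = 1/0.216 = 4.63 nmol·min⁻¹.

4.63 nmol·min⁻¹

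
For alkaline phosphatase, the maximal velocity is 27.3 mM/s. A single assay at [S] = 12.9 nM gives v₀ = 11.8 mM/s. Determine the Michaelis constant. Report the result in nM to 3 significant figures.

16.9 nM

From v = Vmax[S]/(Km+[S]), Km = [S](Vmax − v)/v.
Km = 12.9 × (27.3 − 11.8) / 11.8 = 200.0/11.8 = 16.9 nM.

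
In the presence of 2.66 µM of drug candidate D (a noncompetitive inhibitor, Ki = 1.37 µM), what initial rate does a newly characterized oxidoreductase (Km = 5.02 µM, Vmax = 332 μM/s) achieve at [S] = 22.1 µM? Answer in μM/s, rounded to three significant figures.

α = 1 + [I]/Ki = 1 + 2.66/1.37 = 2.942.
For a noncompetitive inhibitor, Vmax is reduced to Vmax/α while Km is unchanged: Km,app = 5.02 µM, Vmax,app = 113 μM/s.
v = Vmax,app·[S]/(Km,app + [S]) = 113 × 22.1/(5.02 + 22.1) = 92.0 μM/s.

92.0 μM/s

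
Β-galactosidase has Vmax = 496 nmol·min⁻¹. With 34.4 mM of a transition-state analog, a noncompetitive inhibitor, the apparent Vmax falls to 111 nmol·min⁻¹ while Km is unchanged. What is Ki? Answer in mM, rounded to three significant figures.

Noncompetitive: Vmax,app = Vmax/α with α = 1 + [I]/Ki.
α = Vmax/Vmax,app = 496/111 = 4.468.
Ki = [I]/(α − 1) = 34.4/3.468 = 9.92 mM.

9.92 mM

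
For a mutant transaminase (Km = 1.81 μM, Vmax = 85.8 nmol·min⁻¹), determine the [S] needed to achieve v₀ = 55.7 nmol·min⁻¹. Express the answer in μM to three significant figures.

Rearranging v = Vmax[S]/(Km+[S]) gives [S] = Km·v/(Vmax − v).
[S] = 1.81 × 55.7 / (85.8 − 55.7) = 100.8/30.10 = 3.35 μM.

3.35 μM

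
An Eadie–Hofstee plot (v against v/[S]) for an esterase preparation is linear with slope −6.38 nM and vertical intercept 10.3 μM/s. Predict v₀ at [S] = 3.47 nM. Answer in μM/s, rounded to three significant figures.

3.63 μM/s

In the Eadie–Hofstee form v = Vmax − Km·(v/[S]), the slope is −Km and the intercept is Vmax, so Km = 6.38 nM and Vmax = 10.3 μM/s.
v = 10.3 × 3.47/(6.38 + 3.47) = 3.63 μM/s.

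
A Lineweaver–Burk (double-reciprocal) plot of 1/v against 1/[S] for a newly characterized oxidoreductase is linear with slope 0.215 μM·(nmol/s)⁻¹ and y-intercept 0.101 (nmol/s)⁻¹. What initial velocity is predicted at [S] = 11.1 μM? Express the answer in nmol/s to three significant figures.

The y-intercept is 1/Vmax, so Vmax = 1/0.101 = 9.90 nmol/s.
The slope is Km/Vmax, so Km = 0.215 × 9.90 = 2.13 μM.
Then v = 9.90 × 11.1/(2.13 + 11.1) = 8.31 nmol/s.

8.31 nmol/s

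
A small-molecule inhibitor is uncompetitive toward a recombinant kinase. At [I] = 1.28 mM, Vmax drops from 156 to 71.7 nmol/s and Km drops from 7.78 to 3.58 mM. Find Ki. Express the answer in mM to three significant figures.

1.09 mM

Uncompetitive: Vmax,app = Vmax/α (and Km,app = Km/α) with α = 1 + [I]/Ki.
α = Vmax/Vmax,app = 156/71.7 = 2.176.
Since α = 1 + [I]/Ki, [I]/Ki = 2.176 − 1 = 1.176 and Ki = 1.28/1.176 = 1.09 mM.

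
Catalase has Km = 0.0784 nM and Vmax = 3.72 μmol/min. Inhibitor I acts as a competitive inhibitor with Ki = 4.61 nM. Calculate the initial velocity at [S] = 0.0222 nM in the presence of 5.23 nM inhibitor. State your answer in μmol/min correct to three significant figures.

α = 1 + [I]/Ki = 1 + 5.23/4.61 = 2.134.
For a competitive inhibitor, Vmax is unchanged and the apparent Km becomes α·Km: Km,app = 0.167 nM, Vmax,app = 3.72 μmol/min.
v = Vmax,app·[S]/(Km,app + [S]) = 3.72 × 0.0222/(0.167 + 0.0222) = 0.436 μmol/min.

0.436 μmol/min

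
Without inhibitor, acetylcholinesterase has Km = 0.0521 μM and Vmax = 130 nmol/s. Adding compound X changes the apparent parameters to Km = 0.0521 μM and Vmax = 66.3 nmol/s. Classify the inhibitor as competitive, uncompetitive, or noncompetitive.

noncompetitive

Vmax decreases (130 → 66.3 nmol/s) while Km is unchanged — pure noncompetitive inhibition.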